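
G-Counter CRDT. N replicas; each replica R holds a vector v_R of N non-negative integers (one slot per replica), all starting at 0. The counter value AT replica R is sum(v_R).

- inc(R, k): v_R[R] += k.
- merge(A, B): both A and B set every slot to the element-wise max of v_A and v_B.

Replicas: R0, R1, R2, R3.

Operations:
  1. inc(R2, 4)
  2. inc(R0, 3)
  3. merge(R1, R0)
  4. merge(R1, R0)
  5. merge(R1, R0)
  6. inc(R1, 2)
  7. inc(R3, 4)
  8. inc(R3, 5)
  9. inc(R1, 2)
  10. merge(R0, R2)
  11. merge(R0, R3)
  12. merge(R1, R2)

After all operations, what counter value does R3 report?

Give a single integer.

Answer: 16

Derivation:
Op 1: inc R2 by 4 -> R2=(0,0,4,0) value=4
Op 2: inc R0 by 3 -> R0=(3,0,0,0) value=3
Op 3: merge R1<->R0 -> R1=(3,0,0,0) R0=(3,0,0,0)
Op 4: merge R1<->R0 -> R1=(3,0,0,0) R0=(3,0,0,0)
Op 5: merge R1<->R0 -> R1=(3,0,0,0) R0=(3,0,0,0)
Op 6: inc R1 by 2 -> R1=(3,2,0,0) value=5
Op 7: inc R3 by 4 -> R3=(0,0,0,4) value=4
Op 8: inc R3 by 5 -> R3=(0,0,0,9) value=9
Op 9: inc R1 by 2 -> R1=(3,4,0,0) value=7
Op 10: merge R0<->R2 -> R0=(3,0,4,0) R2=(3,0,4,0)
Op 11: merge R0<->R3 -> R0=(3,0,4,9) R3=(3,0,4,9)
Op 12: merge R1<->R2 -> R1=(3,4,4,0) R2=(3,4,4,0)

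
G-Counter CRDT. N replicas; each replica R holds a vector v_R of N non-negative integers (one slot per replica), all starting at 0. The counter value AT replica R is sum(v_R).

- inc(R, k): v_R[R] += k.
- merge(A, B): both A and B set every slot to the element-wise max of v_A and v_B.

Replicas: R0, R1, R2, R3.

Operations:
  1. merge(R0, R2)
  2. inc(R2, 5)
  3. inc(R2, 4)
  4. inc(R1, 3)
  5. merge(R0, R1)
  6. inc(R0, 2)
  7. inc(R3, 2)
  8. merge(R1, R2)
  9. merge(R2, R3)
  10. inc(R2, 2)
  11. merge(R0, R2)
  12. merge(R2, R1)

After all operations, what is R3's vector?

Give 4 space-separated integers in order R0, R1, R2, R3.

Answer: 0 3 9 2

Derivation:
Op 1: merge R0<->R2 -> R0=(0,0,0,0) R2=(0,0,0,0)
Op 2: inc R2 by 5 -> R2=(0,0,5,0) value=5
Op 3: inc R2 by 4 -> R2=(0,0,9,0) value=9
Op 4: inc R1 by 3 -> R1=(0,3,0,0) value=3
Op 5: merge R0<->R1 -> R0=(0,3,0,0) R1=(0,3,0,0)
Op 6: inc R0 by 2 -> R0=(2,3,0,0) value=5
Op 7: inc R3 by 2 -> R3=(0,0,0,2) value=2
Op 8: merge R1<->R2 -> R1=(0,3,9,0) R2=(0,3,9,0)
Op 9: merge R2<->R3 -> R2=(0,3,9,2) R3=(0,3,9,2)
Op 10: inc R2 by 2 -> R2=(0,3,11,2) value=16
Op 11: merge R0<->R2 -> R0=(2,3,11,2) R2=(2,3,11,2)
Op 12: merge R2<->R1 -> R2=(2,3,11,2) R1=(2,3,11,2)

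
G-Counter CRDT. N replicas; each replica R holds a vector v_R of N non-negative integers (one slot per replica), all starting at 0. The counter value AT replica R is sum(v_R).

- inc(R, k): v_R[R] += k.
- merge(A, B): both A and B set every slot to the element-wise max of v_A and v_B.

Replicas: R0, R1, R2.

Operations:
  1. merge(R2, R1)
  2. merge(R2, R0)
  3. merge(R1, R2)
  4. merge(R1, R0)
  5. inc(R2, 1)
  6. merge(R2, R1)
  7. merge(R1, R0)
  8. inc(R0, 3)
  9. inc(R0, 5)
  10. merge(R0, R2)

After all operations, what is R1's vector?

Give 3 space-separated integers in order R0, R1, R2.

Answer: 0 0 1

Derivation:
Op 1: merge R2<->R1 -> R2=(0,0,0) R1=(0,0,0)
Op 2: merge R2<->R0 -> R2=(0,0,0) R0=(0,0,0)
Op 3: merge R1<->R2 -> R1=(0,0,0) R2=(0,0,0)
Op 4: merge R1<->R0 -> R1=(0,0,0) R0=(0,0,0)
Op 5: inc R2 by 1 -> R2=(0,0,1) value=1
Op 6: merge R2<->R1 -> R2=(0,0,1) R1=(0,0,1)
Op 7: merge R1<->R0 -> R1=(0,0,1) R0=(0,0,1)
Op 8: inc R0 by 3 -> R0=(3,0,1) value=4
Op 9: inc R0 by 5 -> R0=(8,0,1) value=9
Op 10: merge R0<->R2 -> R0=(8,0,1) R2=(8,0,1)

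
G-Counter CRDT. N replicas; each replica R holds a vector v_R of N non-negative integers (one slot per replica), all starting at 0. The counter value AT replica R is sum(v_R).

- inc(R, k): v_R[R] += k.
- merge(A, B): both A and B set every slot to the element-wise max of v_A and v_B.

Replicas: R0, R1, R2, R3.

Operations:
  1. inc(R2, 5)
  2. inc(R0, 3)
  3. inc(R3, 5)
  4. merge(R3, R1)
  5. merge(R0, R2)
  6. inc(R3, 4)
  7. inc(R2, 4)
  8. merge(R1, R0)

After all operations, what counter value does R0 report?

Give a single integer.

Answer: 13

Derivation:
Op 1: inc R2 by 5 -> R2=(0,0,5,0) value=5
Op 2: inc R0 by 3 -> R0=(3,0,0,0) value=3
Op 3: inc R3 by 5 -> R3=(0,0,0,5) value=5
Op 4: merge R3<->R1 -> R3=(0,0,0,5) R1=(0,0,0,5)
Op 5: merge R0<->R2 -> R0=(3,0,5,0) R2=(3,0,5,0)
Op 6: inc R3 by 4 -> R3=(0,0,0,9) value=9
Op 7: inc R2 by 4 -> R2=(3,0,9,0) value=12
Op 8: merge R1<->R0 -> R1=(3,0,5,5) R0=(3,0,5,5)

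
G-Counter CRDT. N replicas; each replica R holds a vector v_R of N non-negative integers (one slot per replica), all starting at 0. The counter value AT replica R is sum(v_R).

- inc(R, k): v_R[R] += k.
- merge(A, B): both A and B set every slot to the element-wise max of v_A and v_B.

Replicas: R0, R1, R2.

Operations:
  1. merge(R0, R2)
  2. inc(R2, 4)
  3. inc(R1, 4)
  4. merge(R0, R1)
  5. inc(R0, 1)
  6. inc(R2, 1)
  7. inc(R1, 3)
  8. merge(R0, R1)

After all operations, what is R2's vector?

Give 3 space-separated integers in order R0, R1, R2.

Op 1: merge R0<->R2 -> R0=(0,0,0) R2=(0,0,0)
Op 2: inc R2 by 4 -> R2=(0,0,4) value=4
Op 3: inc R1 by 4 -> R1=(0,4,0) value=4
Op 4: merge R0<->R1 -> R0=(0,4,0) R1=(0,4,0)
Op 5: inc R0 by 1 -> R0=(1,4,0) value=5
Op 6: inc R2 by 1 -> R2=(0,0,5) value=5
Op 7: inc R1 by 3 -> R1=(0,7,0) value=7
Op 8: merge R0<->R1 -> R0=(1,7,0) R1=(1,7,0)

Answer: 0 0 5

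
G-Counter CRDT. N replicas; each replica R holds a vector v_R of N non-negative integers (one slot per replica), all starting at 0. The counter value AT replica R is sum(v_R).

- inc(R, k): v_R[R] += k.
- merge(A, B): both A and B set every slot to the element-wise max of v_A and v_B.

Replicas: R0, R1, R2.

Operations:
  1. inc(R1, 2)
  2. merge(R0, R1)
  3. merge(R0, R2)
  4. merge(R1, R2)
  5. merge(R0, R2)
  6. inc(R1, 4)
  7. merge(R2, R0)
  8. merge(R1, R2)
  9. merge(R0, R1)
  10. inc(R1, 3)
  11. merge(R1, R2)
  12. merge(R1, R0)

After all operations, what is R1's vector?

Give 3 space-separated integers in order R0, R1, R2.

Op 1: inc R1 by 2 -> R1=(0,2,0) value=2
Op 2: merge R0<->R1 -> R0=(0,2,0) R1=(0,2,0)
Op 3: merge R0<->R2 -> R0=(0,2,0) R2=(0,2,0)
Op 4: merge R1<->R2 -> R1=(0,2,0) R2=(0,2,0)
Op 5: merge R0<->R2 -> R0=(0,2,0) R2=(0,2,0)
Op 6: inc R1 by 4 -> R1=(0,6,0) value=6
Op 7: merge R2<->R0 -> R2=(0,2,0) R0=(0,2,0)
Op 8: merge R1<->R2 -> R1=(0,6,0) R2=(0,6,0)
Op 9: merge R0<->R1 -> R0=(0,6,0) R1=(0,6,0)
Op 10: inc R1 by 3 -> R1=(0,9,0) value=9
Op 11: merge R1<->R2 -> R1=(0,9,0) R2=(0,9,0)
Op 12: merge R1<->R0 -> R1=(0,9,0) R0=(0,9,0)

Answer: 0 9 0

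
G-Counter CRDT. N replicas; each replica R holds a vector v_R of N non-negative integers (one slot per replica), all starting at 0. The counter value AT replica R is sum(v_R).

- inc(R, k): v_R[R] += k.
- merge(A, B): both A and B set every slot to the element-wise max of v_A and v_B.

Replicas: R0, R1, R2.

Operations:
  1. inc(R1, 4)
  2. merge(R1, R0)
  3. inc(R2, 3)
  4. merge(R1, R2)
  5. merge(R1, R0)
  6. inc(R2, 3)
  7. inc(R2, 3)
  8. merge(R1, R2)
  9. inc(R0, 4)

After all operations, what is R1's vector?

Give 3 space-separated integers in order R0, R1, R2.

Answer: 0 4 9

Derivation:
Op 1: inc R1 by 4 -> R1=(0,4,0) value=4
Op 2: merge R1<->R0 -> R1=(0,4,0) R0=(0,4,0)
Op 3: inc R2 by 3 -> R2=(0,0,3) value=3
Op 4: merge R1<->R2 -> R1=(0,4,3) R2=(0,4,3)
Op 5: merge R1<->R0 -> R1=(0,4,3) R0=(0,4,3)
Op 6: inc R2 by 3 -> R2=(0,4,6) value=10
Op 7: inc R2 by 3 -> R2=(0,4,9) value=13
Op 8: merge R1<->R2 -> R1=(0,4,9) R2=(0,4,9)
Op 9: inc R0 by 4 -> R0=(4,4,3) value=11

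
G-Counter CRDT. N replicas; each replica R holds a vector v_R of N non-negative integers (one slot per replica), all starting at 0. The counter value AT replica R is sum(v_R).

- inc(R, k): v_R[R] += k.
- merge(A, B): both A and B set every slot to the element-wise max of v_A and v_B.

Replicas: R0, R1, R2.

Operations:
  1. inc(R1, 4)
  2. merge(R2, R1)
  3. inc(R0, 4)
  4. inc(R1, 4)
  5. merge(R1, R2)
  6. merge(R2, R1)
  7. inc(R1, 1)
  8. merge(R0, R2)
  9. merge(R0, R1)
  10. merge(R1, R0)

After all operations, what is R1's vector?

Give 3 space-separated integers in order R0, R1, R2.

Answer: 4 9 0

Derivation:
Op 1: inc R1 by 4 -> R1=(0,4,0) value=4
Op 2: merge R2<->R1 -> R2=(0,4,0) R1=(0,4,0)
Op 3: inc R0 by 4 -> R0=(4,0,0) value=4
Op 4: inc R1 by 4 -> R1=(0,8,0) value=8
Op 5: merge R1<->R2 -> R1=(0,8,0) R2=(0,8,0)
Op 6: merge R2<->R1 -> R2=(0,8,0) R1=(0,8,0)
Op 7: inc R1 by 1 -> R1=(0,9,0) value=9
Op 8: merge R0<->R2 -> R0=(4,8,0) R2=(4,8,0)
Op 9: merge R0<->R1 -> R0=(4,9,0) R1=(4,9,0)
Op 10: merge R1<->R0 -> R1=(4,9,0) R0=(4,9,0)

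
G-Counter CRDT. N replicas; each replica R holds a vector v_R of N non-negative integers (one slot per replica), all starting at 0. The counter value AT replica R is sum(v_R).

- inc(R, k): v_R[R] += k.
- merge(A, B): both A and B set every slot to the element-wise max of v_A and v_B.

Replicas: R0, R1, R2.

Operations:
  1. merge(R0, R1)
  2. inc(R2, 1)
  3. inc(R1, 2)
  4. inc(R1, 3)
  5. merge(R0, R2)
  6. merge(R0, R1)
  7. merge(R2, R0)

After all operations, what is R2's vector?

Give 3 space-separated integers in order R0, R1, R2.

Answer: 0 5 1

Derivation:
Op 1: merge R0<->R1 -> R0=(0,0,0) R1=(0,0,0)
Op 2: inc R2 by 1 -> R2=(0,0,1) value=1
Op 3: inc R1 by 2 -> R1=(0,2,0) value=2
Op 4: inc R1 by 3 -> R1=(0,5,0) value=5
Op 5: merge R0<->R2 -> R0=(0,0,1) R2=(0,0,1)
Op 6: merge R0<->R1 -> R0=(0,5,1) R1=(0,5,1)
Op 7: merge R2<->R0 -> R2=(0,5,1) R0=(0,5,1)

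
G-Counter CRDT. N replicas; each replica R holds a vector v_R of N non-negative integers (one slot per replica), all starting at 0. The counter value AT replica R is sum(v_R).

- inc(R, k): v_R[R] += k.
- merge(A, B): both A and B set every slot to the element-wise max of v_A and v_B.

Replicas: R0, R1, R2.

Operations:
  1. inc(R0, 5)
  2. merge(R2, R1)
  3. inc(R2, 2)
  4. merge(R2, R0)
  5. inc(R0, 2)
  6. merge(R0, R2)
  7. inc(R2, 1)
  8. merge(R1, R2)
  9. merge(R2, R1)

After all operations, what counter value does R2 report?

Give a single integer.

Op 1: inc R0 by 5 -> R0=(5,0,0) value=5
Op 2: merge R2<->R1 -> R2=(0,0,0) R1=(0,0,0)
Op 3: inc R2 by 2 -> R2=(0,0,2) value=2
Op 4: merge R2<->R0 -> R2=(5,0,2) R0=(5,0,2)
Op 5: inc R0 by 2 -> R0=(7,0,2) value=9
Op 6: merge R0<->R2 -> R0=(7,0,2) R2=(7,0,2)
Op 7: inc R2 by 1 -> R2=(7,0,3) value=10
Op 8: merge R1<->R2 -> R1=(7,0,3) R2=(7,0,3)
Op 9: merge R2<->R1 -> R2=(7,0,3) R1=(7,0,3)

Answer: 10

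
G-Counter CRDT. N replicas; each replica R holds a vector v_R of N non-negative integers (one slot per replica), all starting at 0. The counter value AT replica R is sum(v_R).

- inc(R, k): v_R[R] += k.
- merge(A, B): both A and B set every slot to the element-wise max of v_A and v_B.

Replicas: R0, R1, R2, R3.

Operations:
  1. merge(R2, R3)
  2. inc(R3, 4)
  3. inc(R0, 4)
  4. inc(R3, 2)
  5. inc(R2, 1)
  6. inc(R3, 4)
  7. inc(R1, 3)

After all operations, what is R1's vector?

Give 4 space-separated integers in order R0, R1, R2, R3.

Answer: 0 3 0 0

Derivation:
Op 1: merge R2<->R3 -> R2=(0,0,0,0) R3=(0,0,0,0)
Op 2: inc R3 by 4 -> R3=(0,0,0,4) value=4
Op 3: inc R0 by 4 -> R0=(4,0,0,0) value=4
Op 4: inc R3 by 2 -> R3=(0,0,0,6) value=6
Op 5: inc R2 by 1 -> R2=(0,0,1,0) value=1
Op 6: inc R3 by 4 -> R3=(0,0,0,10) value=10
Op 7: inc R1 by 3 -> R1=(0,3,0,0) value=3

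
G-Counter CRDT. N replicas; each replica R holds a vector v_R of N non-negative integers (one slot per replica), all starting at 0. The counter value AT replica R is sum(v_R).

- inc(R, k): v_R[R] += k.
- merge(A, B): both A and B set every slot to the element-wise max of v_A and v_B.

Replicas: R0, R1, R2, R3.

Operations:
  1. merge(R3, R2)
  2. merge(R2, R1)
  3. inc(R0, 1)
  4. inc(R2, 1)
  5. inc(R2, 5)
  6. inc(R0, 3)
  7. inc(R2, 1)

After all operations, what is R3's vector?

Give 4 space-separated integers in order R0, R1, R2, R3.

Op 1: merge R3<->R2 -> R3=(0,0,0,0) R2=(0,0,0,0)
Op 2: merge R2<->R1 -> R2=(0,0,0,0) R1=(0,0,0,0)
Op 3: inc R0 by 1 -> R0=(1,0,0,0) value=1
Op 4: inc R2 by 1 -> R2=(0,0,1,0) value=1
Op 5: inc R2 by 5 -> R2=(0,0,6,0) value=6
Op 6: inc R0 by 3 -> R0=(4,0,0,0) value=4
Op 7: inc R2 by 1 -> R2=(0,0,7,0) value=7

Answer: 0 0 0 0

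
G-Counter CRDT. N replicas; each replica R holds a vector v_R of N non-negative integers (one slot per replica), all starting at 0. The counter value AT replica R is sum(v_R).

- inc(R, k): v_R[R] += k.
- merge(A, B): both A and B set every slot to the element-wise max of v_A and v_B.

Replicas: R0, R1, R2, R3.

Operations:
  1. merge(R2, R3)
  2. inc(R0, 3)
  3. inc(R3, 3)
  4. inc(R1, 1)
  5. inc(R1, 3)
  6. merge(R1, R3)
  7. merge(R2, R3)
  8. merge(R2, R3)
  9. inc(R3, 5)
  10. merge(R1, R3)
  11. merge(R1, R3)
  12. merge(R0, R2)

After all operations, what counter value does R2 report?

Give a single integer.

Op 1: merge R2<->R3 -> R2=(0,0,0,0) R3=(0,0,0,0)
Op 2: inc R0 by 3 -> R0=(3,0,0,0) value=3
Op 3: inc R3 by 3 -> R3=(0,0,0,3) value=3
Op 4: inc R1 by 1 -> R1=(0,1,0,0) value=1
Op 5: inc R1 by 3 -> R1=(0,4,0,0) value=4
Op 6: merge R1<->R3 -> R1=(0,4,0,3) R3=(0,4,0,3)
Op 7: merge R2<->R3 -> R2=(0,4,0,3) R3=(0,4,0,3)
Op 8: merge R2<->R3 -> R2=(0,4,0,3) R3=(0,4,0,3)
Op 9: inc R3 by 5 -> R3=(0,4,0,8) value=12
Op 10: merge R1<->R3 -> R1=(0,4,0,8) R3=(0,4,0,8)
Op 11: merge R1<->R3 -> R1=(0,4,0,8) R3=(0,4,0,8)
Op 12: merge R0<->R2 -> R0=(3,4,0,3) R2=(3,4,0,3)

Answer: 10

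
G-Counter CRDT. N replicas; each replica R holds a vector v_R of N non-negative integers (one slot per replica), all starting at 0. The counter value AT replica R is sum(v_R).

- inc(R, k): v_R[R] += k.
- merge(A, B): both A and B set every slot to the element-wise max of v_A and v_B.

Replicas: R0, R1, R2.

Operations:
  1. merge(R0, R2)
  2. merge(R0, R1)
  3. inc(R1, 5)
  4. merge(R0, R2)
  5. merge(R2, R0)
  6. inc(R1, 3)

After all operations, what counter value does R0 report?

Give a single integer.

Op 1: merge R0<->R2 -> R0=(0,0,0) R2=(0,0,0)
Op 2: merge R0<->R1 -> R0=(0,0,0) R1=(0,0,0)
Op 3: inc R1 by 5 -> R1=(0,5,0) value=5
Op 4: merge R0<->R2 -> R0=(0,0,0) R2=(0,0,0)
Op 5: merge R2<->R0 -> R2=(0,0,0) R0=(0,0,0)
Op 6: inc R1 by 3 -> R1=(0,8,0) value=8

Answer: 0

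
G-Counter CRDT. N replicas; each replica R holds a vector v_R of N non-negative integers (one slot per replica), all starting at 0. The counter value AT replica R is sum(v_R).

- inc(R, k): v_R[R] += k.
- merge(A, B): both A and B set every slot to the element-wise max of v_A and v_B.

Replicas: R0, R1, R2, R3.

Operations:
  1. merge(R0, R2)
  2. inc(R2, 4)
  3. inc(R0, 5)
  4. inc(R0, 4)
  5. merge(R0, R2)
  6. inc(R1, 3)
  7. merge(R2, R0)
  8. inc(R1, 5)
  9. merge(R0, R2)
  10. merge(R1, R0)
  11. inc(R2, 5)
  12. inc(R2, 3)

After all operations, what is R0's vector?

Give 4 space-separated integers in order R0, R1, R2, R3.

Op 1: merge R0<->R2 -> R0=(0,0,0,0) R2=(0,0,0,0)
Op 2: inc R2 by 4 -> R2=(0,0,4,0) value=4
Op 3: inc R0 by 5 -> R0=(5,0,0,0) value=5
Op 4: inc R0 by 4 -> R0=(9,0,0,0) value=9
Op 5: merge R0<->R2 -> R0=(9,0,4,0) R2=(9,0,4,0)
Op 6: inc R1 by 3 -> R1=(0,3,0,0) value=3
Op 7: merge R2<->R0 -> R2=(9,0,4,0) R0=(9,0,4,0)
Op 8: inc R1 by 5 -> R1=(0,8,0,0) value=8
Op 9: merge R0<->R2 -> R0=(9,0,4,0) R2=(9,0,4,0)
Op 10: merge R1<->R0 -> R1=(9,8,4,0) R0=(9,8,4,0)
Op 11: inc R2 by 5 -> R2=(9,0,9,0) value=18
Op 12: inc R2 by 3 -> R2=(9,0,12,0) value=21

Answer: 9 8 4 0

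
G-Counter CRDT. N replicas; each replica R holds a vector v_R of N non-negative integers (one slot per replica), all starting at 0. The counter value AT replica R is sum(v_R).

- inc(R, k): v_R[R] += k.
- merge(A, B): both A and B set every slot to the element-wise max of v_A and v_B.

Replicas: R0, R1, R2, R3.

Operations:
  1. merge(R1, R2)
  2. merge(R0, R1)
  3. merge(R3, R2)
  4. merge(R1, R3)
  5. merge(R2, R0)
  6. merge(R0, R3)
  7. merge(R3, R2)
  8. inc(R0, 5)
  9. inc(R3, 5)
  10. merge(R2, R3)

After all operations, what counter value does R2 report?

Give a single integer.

Op 1: merge R1<->R2 -> R1=(0,0,0,0) R2=(0,0,0,0)
Op 2: merge R0<->R1 -> R0=(0,0,0,0) R1=(0,0,0,0)
Op 3: merge R3<->R2 -> R3=(0,0,0,0) R2=(0,0,0,0)
Op 4: merge R1<->R3 -> R1=(0,0,0,0) R3=(0,0,0,0)
Op 5: merge R2<->R0 -> R2=(0,0,0,0) R0=(0,0,0,0)
Op 6: merge R0<->R3 -> R0=(0,0,0,0) R3=(0,0,0,0)
Op 7: merge R3<->R2 -> R3=(0,0,0,0) R2=(0,0,0,0)
Op 8: inc R0 by 5 -> R0=(5,0,0,0) value=5
Op 9: inc R3 by 5 -> R3=(0,0,0,5) value=5
Op 10: merge R2<->R3 -> R2=(0,0,0,5) R3=(0,0,0,5)

Answer: 5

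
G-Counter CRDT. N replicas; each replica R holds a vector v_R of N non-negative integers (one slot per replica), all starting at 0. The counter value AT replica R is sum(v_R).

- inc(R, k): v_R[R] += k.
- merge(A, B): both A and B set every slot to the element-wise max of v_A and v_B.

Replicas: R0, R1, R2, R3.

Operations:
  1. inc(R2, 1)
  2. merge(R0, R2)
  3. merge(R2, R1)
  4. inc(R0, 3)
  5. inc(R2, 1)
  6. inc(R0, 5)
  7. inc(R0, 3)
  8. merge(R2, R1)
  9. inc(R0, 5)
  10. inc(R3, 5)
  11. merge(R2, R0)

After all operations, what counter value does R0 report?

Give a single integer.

Op 1: inc R2 by 1 -> R2=(0,0,1,0) value=1
Op 2: merge R0<->R2 -> R0=(0,0,1,0) R2=(0,0,1,0)
Op 3: merge R2<->R1 -> R2=(0,0,1,0) R1=(0,0,1,0)
Op 4: inc R0 by 3 -> R0=(3,0,1,0) value=4
Op 5: inc R2 by 1 -> R2=(0,0,2,0) value=2
Op 6: inc R0 by 5 -> R0=(8,0,1,0) value=9
Op 7: inc R0 by 3 -> R0=(11,0,1,0) value=12
Op 8: merge R2<->R1 -> R2=(0,0,2,0) R1=(0,0,2,0)
Op 9: inc R0 by 5 -> R0=(16,0,1,0) value=17
Op 10: inc R3 by 5 -> R3=(0,0,0,5) value=5
Op 11: merge R2<->R0 -> R2=(16,0,2,0) R0=(16,0,2,0)

Answer: 18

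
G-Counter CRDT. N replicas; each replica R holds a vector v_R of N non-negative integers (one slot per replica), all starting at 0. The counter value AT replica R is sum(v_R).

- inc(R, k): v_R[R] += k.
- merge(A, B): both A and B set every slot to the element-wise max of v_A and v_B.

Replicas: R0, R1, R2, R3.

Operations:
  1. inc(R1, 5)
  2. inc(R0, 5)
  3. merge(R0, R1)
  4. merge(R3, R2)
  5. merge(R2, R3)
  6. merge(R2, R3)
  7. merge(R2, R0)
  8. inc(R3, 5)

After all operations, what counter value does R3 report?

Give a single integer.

Op 1: inc R1 by 5 -> R1=(0,5,0,0) value=5
Op 2: inc R0 by 5 -> R0=(5,0,0,0) value=5
Op 3: merge R0<->R1 -> R0=(5,5,0,0) R1=(5,5,0,0)
Op 4: merge R3<->R2 -> R3=(0,0,0,0) R2=(0,0,0,0)
Op 5: merge R2<->R3 -> R2=(0,0,0,0) R3=(0,0,0,0)
Op 6: merge R2<->R3 -> R2=(0,0,0,0) R3=(0,0,0,0)
Op 7: merge R2<->R0 -> R2=(5,5,0,0) R0=(5,5,0,0)
Op 8: inc R3 by 5 -> R3=(0,0,0,5) value=5

Answer: 5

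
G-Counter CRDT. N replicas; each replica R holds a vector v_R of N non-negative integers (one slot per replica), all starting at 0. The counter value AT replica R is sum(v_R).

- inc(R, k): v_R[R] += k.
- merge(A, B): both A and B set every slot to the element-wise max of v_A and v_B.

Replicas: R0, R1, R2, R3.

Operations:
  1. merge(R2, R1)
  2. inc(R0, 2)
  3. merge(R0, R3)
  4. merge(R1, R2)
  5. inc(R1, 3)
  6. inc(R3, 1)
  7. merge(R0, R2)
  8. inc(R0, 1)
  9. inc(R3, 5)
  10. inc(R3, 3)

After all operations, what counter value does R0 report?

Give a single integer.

Op 1: merge R2<->R1 -> R2=(0,0,0,0) R1=(0,0,0,0)
Op 2: inc R0 by 2 -> R0=(2,0,0,0) value=2
Op 3: merge R0<->R3 -> R0=(2,0,0,0) R3=(2,0,0,0)
Op 4: merge R1<->R2 -> R1=(0,0,0,0) R2=(0,0,0,0)
Op 5: inc R1 by 3 -> R1=(0,3,0,0) value=3
Op 6: inc R3 by 1 -> R3=(2,0,0,1) value=3
Op 7: merge R0<->R2 -> R0=(2,0,0,0) R2=(2,0,0,0)
Op 8: inc R0 by 1 -> R0=(3,0,0,0) value=3
Op 9: inc R3 by 5 -> R3=(2,0,0,6) value=8
Op 10: inc R3 by 3 -> R3=(2,0,0,9) value=11

Answer: 3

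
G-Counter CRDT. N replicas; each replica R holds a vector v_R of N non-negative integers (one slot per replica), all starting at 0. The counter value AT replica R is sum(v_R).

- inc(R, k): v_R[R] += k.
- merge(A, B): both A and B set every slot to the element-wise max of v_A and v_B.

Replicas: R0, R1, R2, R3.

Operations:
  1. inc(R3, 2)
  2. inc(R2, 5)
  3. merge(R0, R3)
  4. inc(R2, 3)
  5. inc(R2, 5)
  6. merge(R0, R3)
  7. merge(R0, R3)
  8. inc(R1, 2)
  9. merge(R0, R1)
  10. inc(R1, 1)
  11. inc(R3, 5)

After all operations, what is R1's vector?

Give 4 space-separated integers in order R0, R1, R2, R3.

Op 1: inc R3 by 2 -> R3=(0,0,0,2) value=2
Op 2: inc R2 by 5 -> R2=(0,0,5,0) value=5
Op 3: merge R0<->R3 -> R0=(0,0,0,2) R3=(0,0,0,2)
Op 4: inc R2 by 3 -> R2=(0,0,8,0) value=8
Op 5: inc R2 by 5 -> R2=(0,0,13,0) value=13
Op 6: merge R0<->R3 -> R0=(0,0,0,2) R3=(0,0,0,2)
Op 7: merge R0<->R3 -> R0=(0,0,0,2) R3=(0,0,0,2)
Op 8: inc R1 by 2 -> R1=(0,2,0,0) value=2
Op 9: merge R0<->R1 -> R0=(0,2,0,2) R1=(0,2,0,2)
Op 10: inc R1 by 1 -> R1=(0,3,0,2) value=5
Op 11: inc R3 by 5 -> R3=(0,0,0,7) value=7

Answer: 0 3 0 2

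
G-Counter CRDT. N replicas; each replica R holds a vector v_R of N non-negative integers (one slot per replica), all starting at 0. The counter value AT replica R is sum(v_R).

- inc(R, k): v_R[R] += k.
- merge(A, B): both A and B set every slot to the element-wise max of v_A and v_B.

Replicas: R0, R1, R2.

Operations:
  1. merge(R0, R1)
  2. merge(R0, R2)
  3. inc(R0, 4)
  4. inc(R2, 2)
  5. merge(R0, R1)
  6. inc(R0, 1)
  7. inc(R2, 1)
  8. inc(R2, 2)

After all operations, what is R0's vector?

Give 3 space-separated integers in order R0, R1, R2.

Op 1: merge R0<->R1 -> R0=(0,0,0) R1=(0,0,0)
Op 2: merge R0<->R2 -> R0=(0,0,0) R2=(0,0,0)
Op 3: inc R0 by 4 -> R0=(4,0,0) value=4
Op 4: inc R2 by 2 -> R2=(0,0,2) value=2
Op 5: merge R0<->R1 -> R0=(4,0,0) R1=(4,0,0)
Op 6: inc R0 by 1 -> R0=(5,0,0) value=5
Op 7: inc R2 by 1 -> R2=(0,0,3) value=3
Op 8: inc R2 by 2 -> R2=(0,0,5) value=5

Answer: 5 0 0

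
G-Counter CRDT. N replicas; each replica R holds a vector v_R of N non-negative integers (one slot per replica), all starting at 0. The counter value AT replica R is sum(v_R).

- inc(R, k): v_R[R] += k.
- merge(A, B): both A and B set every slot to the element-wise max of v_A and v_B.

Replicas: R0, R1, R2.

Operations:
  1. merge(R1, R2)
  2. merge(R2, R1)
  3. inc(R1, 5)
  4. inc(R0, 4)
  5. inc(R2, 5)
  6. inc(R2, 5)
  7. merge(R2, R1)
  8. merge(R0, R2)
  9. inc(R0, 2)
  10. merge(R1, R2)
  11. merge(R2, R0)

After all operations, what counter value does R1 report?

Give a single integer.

Answer: 19

Derivation:
Op 1: merge R1<->R2 -> R1=(0,0,0) R2=(0,0,0)
Op 2: merge R2<->R1 -> R2=(0,0,0) R1=(0,0,0)
Op 3: inc R1 by 5 -> R1=(0,5,0) value=5
Op 4: inc R0 by 4 -> R0=(4,0,0) value=4
Op 5: inc R2 by 5 -> R2=(0,0,5) value=5
Op 6: inc R2 by 5 -> R2=(0,0,10) value=10
Op 7: merge R2<->R1 -> R2=(0,5,10) R1=(0,5,10)
Op 8: merge R0<->R2 -> R0=(4,5,10) R2=(4,5,10)
Op 9: inc R0 by 2 -> R0=(6,5,10) value=21
Op 10: merge R1<->R2 -> R1=(4,5,10) R2=(4,5,10)
Op 11: merge R2<->R0 -> R2=(6,5,10) R0=(6,5,10)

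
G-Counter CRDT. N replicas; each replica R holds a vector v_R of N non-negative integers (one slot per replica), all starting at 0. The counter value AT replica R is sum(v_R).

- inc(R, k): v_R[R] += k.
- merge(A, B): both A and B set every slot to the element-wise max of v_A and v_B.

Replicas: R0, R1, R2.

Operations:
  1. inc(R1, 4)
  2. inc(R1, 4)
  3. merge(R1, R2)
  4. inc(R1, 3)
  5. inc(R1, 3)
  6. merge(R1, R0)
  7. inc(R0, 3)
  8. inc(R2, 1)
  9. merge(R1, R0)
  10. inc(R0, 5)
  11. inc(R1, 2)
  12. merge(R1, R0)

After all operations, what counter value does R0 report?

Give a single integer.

Op 1: inc R1 by 4 -> R1=(0,4,0) value=4
Op 2: inc R1 by 4 -> R1=(0,8,0) value=8
Op 3: merge R1<->R2 -> R1=(0,8,0) R2=(0,8,0)
Op 4: inc R1 by 3 -> R1=(0,11,0) value=11
Op 5: inc R1 by 3 -> R1=(0,14,0) value=14
Op 6: merge R1<->R0 -> R1=(0,14,0) R0=(0,14,0)
Op 7: inc R0 by 3 -> R0=(3,14,0) value=17
Op 8: inc R2 by 1 -> R2=(0,8,1) value=9
Op 9: merge R1<->R0 -> R1=(3,14,0) R0=(3,14,0)
Op 10: inc R0 by 5 -> R0=(8,14,0) value=22
Op 11: inc R1 by 2 -> R1=(3,16,0) value=19
Op 12: merge R1<->R0 -> R1=(8,16,0) R0=(8,16,0)

Answer: 24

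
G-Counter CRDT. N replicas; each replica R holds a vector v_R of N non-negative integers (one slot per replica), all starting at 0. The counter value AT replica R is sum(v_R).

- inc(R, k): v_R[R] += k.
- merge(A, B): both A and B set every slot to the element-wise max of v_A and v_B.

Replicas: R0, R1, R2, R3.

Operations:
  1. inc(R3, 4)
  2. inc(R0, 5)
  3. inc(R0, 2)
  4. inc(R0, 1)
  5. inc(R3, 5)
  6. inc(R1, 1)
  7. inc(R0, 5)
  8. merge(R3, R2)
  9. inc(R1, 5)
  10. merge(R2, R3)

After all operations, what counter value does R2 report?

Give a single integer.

Answer: 9

Derivation:
Op 1: inc R3 by 4 -> R3=(0,0,0,4) value=4
Op 2: inc R0 by 5 -> R0=(5,0,0,0) value=5
Op 3: inc R0 by 2 -> R0=(7,0,0,0) value=7
Op 4: inc R0 by 1 -> R0=(8,0,0,0) value=8
Op 5: inc R3 by 5 -> R3=(0,0,0,9) value=9
Op 6: inc R1 by 1 -> R1=(0,1,0,0) value=1
Op 7: inc R0 by 5 -> R0=(13,0,0,0) value=13
Op 8: merge R3<->R2 -> R3=(0,0,0,9) R2=(0,0,0,9)
Op 9: inc R1 by 5 -> R1=(0,6,0,0) value=6
Op 10: merge R2<->R3 -> R2=(0,0,0,9) R3=(0,0,0,9)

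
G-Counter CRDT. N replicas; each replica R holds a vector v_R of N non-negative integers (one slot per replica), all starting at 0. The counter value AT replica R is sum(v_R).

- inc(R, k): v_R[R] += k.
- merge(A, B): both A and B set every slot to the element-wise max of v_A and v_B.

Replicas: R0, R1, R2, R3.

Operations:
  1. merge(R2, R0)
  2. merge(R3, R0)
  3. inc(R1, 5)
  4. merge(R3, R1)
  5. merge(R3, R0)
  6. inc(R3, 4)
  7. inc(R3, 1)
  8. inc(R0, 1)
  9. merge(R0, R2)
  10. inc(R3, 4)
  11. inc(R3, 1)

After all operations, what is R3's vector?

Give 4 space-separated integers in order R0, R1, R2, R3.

Answer: 0 5 0 10

Derivation:
Op 1: merge R2<->R0 -> R2=(0,0,0,0) R0=(0,0,0,0)
Op 2: merge R3<->R0 -> R3=(0,0,0,0) R0=(0,0,0,0)
Op 3: inc R1 by 5 -> R1=(0,5,0,0) value=5
Op 4: merge R3<->R1 -> R3=(0,5,0,0) R1=(0,5,0,0)
Op 5: merge R3<->R0 -> R3=(0,5,0,0) R0=(0,5,0,0)
Op 6: inc R3 by 4 -> R3=(0,5,0,4) value=9
Op 7: inc R3 by 1 -> R3=(0,5,0,5) value=10
Op 8: inc R0 by 1 -> R0=(1,5,0,0) value=6
Op 9: merge R0<->R2 -> R0=(1,5,0,0) R2=(1,5,0,0)
Op 10: inc R3 by 4 -> R3=(0,5,0,9) value=14
Op 11: inc R3 by 1 -> R3=(0,5,0,10) value=15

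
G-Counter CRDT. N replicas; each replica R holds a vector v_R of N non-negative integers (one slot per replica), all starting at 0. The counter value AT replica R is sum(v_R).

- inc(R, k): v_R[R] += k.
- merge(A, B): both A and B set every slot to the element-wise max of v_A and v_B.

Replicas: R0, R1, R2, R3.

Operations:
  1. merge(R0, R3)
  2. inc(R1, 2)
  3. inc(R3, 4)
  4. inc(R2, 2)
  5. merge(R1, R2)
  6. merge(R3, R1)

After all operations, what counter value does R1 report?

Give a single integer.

Op 1: merge R0<->R3 -> R0=(0,0,0,0) R3=(0,0,0,0)
Op 2: inc R1 by 2 -> R1=(0,2,0,0) value=2
Op 3: inc R3 by 4 -> R3=(0,0,0,4) value=4
Op 4: inc R2 by 2 -> R2=(0,0,2,0) value=2
Op 5: merge R1<->R2 -> R1=(0,2,2,0) R2=(0,2,2,0)
Op 6: merge R3<->R1 -> R3=(0,2,2,4) R1=(0,2,2,4)

Answer: 8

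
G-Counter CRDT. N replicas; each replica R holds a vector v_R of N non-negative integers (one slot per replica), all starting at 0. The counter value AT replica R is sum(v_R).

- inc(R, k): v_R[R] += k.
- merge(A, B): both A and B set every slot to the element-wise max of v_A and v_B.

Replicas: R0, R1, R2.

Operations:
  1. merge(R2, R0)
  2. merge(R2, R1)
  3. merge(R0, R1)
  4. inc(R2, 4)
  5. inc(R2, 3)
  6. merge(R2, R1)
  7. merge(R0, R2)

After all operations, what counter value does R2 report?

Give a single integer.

Answer: 7

Derivation:
Op 1: merge R2<->R0 -> R2=(0,0,0) R0=(0,0,0)
Op 2: merge R2<->R1 -> R2=(0,0,0) R1=(0,0,0)
Op 3: merge R0<->R1 -> R0=(0,0,0) R1=(0,0,0)
Op 4: inc R2 by 4 -> R2=(0,0,4) value=4
Op 5: inc R2 by 3 -> R2=(0,0,7) value=7
Op 6: merge R2<->R1 -> R2=(0,0,7) R1=(0,0,7)
Op 7: merge R0<->R2 -> R0=(0,0,7) R2=(0,0,7)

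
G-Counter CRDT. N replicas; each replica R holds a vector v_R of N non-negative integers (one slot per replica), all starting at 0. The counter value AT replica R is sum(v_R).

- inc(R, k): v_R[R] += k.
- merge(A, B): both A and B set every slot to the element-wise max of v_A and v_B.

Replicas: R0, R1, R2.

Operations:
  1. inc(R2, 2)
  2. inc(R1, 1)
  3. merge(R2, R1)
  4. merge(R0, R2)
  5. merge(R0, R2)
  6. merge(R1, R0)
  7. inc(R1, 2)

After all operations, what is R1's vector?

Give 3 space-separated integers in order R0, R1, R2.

Op 1: inc R2 by 2 -> R2=(0,0,2) value=2
Op 2: inc R1 by 1 -> R1=(0,1,0) value=1
Op 3: merge R2<->R1 -> R2=(0,1,2) R1=(0,1,2)
Op 4: merge R0<->R2 -> R0=(0,1,2) R2=(0,1,2)
Op 5: merge R0<->R2 -> R0=(0,1,2) R2=(0,1,2)
Op 6: merge R1<->R0 -> R1=(0,1,2) R0=(0,1,2)
Op 7: inc R1 by 2 -> R1=(0,3,2) value=5

Answer: 0 3 2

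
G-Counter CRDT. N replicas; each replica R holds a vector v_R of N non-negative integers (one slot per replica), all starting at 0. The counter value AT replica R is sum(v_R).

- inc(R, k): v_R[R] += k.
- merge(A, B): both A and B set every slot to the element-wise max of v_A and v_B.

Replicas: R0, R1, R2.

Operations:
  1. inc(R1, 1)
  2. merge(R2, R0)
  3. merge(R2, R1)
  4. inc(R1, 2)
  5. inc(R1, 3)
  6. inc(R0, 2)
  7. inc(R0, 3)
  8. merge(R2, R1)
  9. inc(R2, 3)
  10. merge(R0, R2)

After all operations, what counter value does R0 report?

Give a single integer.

Answer: 14

Derivation:
Op 1: inc R1 by 1 -> R1=(0,1,0) value=1
Op 2: merge R2<->R0 -> R2=(0,0,0) R0=(0,0,0)
Op 3: merge R2<->R1 -> R2=(0,1,0) R1=(0,1,0)
Op 4: inc R1 by 2 -> R1=(0,3,0) value=3
Op 5: inc R1 by 3 -> R1=(0,6,0) value=6
Op 6: inc R0 by 2 -> R0=(2,0,0) value=2
Op 7: inc R0 by 3 -> R0=(5,0,0) value=5
Op 8: merge R2<->R1 -> R2=(0,6,0) R1=(0,6,0)
Op 9: inc R2 by 3 -> R2=(0,6,3) value=9
Op 10: merge R0<->R2 -> R0=(5,6,3) R2=(5,6,3)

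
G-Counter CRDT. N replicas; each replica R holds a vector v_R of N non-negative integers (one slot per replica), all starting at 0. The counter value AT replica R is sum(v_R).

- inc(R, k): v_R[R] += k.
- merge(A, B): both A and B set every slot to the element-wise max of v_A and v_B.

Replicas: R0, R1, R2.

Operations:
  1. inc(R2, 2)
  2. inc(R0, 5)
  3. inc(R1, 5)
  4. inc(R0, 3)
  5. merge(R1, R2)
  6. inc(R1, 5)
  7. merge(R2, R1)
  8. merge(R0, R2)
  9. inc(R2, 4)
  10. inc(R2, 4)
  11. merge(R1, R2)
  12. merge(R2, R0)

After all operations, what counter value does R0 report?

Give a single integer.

Op 1: inc R2 by 2 -> R2=(0,0,2) value=2
Op 2: inc R0 by 5 -> R0=(5,0,0) value=5
Op 3: inc R1 by 5 -> R1=(0,5,0) value=5
Op 4: inc R0 by 3 -> R0=(8,0,0) value=8
Op 5: merge R1<->R2 -> R1=(0,5,2) R2=(0,5,2)
Op 6: inc R1 by 5 -> R1=(0,10,2) value=12
Op 7: merge R2<->R1 -> R2=(0,10,2) R1=(0,10,2)
Op 8: merge R0<->R2 -> R0=(8,10,2) R2=(8,10,2)
Op 9: inc R2 by 4 -> R2=(8,10,6) value=24
Op 10: inc R2 by 4 -> R2=(8,10,10) value=28
Op 11: merge R1<->R2 -> R1=(8,10,10) R2=(8,10,10)
Op 12: merge R2<->R0 -> R2=(8,10,10) R0=(8,10,10)

Answer: 28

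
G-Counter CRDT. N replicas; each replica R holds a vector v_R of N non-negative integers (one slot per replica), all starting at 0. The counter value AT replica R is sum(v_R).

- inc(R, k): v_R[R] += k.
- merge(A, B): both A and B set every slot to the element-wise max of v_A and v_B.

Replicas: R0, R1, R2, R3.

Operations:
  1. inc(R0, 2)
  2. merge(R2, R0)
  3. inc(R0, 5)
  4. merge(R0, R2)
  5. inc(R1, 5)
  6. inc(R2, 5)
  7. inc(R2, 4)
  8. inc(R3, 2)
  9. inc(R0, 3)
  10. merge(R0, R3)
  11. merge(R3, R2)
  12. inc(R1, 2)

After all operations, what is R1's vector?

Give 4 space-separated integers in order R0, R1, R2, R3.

Answer: 0 7 0 0

Derivation:
Op 1: inc R0 by 2 -> R0=(2,0,0,0) value=2
Op 2: merge R2<->R0 -> R2=(2,0,0,0) R0=(2,0,0,0)
Op 3: inc R0 by 5 -> R0=(7,0,0,0) value=7
Op 4: merge R0<->R2 -> R0=(7,0,0,0) R2=(7,0,0,0)
Op 5: inc R1 by 5 -> R1=(0,5,0,0) value=5
Op 6: inc R2 by 5 -> R2=(7,0,5,0) value=12
Op 7: inc R2 by 4 -> R2=(7,0,9,0) value=16
Op 8: inc R3 by 2 -> R3=(0,0,0,2) value=2
Op 9: inc R0 by 3 -> R0=(10,0,0,0) value=10
Op 10: merge R0<->R3 -> R0=(10,0,0,2) R3=(10,0,0,2)
Op 11: merge R3<->R2 -> R3=(10,0,9,2) R2=(10,0,9,2)
Op 12: inc R1 by 2 -> R1=(0,7,0,0) value=7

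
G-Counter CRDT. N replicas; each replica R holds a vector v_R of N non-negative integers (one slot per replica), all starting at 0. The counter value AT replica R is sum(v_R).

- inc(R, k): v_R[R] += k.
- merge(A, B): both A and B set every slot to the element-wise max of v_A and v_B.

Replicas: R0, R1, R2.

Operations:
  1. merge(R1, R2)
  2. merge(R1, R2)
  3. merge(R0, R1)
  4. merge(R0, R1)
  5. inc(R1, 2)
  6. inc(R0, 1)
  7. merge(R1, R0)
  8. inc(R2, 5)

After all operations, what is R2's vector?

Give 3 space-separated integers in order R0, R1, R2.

Answer: 0 0 5

Derivation:
Op 1: merge R1<->R2 -> R1=(0,0,0) R2=(0,0,0)
Op 2: merge R1<->R2 -> R1=(0,0,0) R2=(0,0,0)
Op 3: merge R0<->R1 -> R0=(0,0,0) R1=(0,0,0)
Op 4: merge R0<->R1 -> R0=(0,0,0) R1=(0,0,0)
Op 5: inc R1 by 2 -> R1=(0,2,0) value=2
Op 6: inc R0 by 1 -> R0=(1,0,0) value=1
Op 7: merge R1<->R0 -> R1=(1,2,0) R0=(1,2,0)
Op 8: inc R2 by 5 -> R2=(0,0,5) value=5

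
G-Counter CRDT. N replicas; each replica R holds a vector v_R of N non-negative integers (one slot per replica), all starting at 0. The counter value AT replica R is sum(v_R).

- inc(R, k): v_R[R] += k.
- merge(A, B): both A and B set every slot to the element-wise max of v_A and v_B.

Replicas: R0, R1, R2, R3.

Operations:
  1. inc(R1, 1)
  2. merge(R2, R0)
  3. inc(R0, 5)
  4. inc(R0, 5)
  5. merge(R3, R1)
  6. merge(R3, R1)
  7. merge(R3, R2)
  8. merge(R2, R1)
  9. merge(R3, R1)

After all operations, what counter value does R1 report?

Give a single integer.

Answer: 1

Derivation:
Op 1: inc R1 by 1 -> R1=(0,1,0,0) value=1
Op 2: merge R2<->R0 -> R2=(0,0,0,0) R0=(0,0,0,0)
Op 3: inc R0 by 5 -> R0=(5,0,0,0) value=5
Op 4: inc R0 by 5 -> R0=(10,0,0,0) value=10
Op 5: merge R3<->R1 -> R3=(0,1,0,0) R1=(0,1,0,0)
Op 6: merge R3<->R1 -> R3=(0,1,0,0) R1=(0,1,0,0)
Op 7: merge R3<->R2 -> R3=(0,1,0,0) R2=(0,1,0,0)
Op 8: merge R2<->R1 -> R2=(0,1,0,0) R1=(0,1,0,0)
Op 9: merge R3<->R1 -> R3=(0,1,0,0) R1=(0,1,0,0)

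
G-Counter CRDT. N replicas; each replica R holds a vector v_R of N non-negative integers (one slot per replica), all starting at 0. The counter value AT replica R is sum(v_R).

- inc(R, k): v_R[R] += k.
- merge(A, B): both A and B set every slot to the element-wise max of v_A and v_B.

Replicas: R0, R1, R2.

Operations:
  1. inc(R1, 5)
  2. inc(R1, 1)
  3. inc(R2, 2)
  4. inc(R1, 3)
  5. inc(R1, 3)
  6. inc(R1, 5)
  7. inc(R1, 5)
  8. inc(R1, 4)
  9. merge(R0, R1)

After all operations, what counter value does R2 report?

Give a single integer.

Answer: 2

Derivation:
Op 1: inc R1 by 5 -> R1=(0,5,0) value=5
Op 2: inc R1 by 1 -> R1=(0,6,0) value=6
Op 3: inc R2 by 2 -> R2=(0,0,2) value=2
Op 4: inc R1 by 3 -> R1=(0,9,0) value=9
Op 5: inc R1 by 3 -> R1=(0,12,0) value=12
Op 6: inc R1 by 5 -> R1=(0,17,0) value=17
Op 7: inc R1 by 5 -> R1=(0,22,0) value=22
Op 8: inc R1 by 4 -> R1=(0,26,0) value=26
Op 9: merge R0<->R1 -> R0=(0,26,0) R1=(0,26,0)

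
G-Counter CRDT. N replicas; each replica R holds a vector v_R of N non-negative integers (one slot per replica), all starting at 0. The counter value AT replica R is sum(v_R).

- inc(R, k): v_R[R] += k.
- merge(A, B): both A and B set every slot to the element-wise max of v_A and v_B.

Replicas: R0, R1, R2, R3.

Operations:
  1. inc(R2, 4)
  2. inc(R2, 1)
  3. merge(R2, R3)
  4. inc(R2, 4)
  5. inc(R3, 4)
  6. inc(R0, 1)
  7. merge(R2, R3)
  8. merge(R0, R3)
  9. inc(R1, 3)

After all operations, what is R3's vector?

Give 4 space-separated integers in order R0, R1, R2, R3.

Answer: 1 0 9 4

Derivation:
Op 1: inc R2 by 4 -> R2=(0,0,4,0) value=4
Op 2: inc R2 by 1 -> R2=(0,0,5,0) value=5
Op 3: merge R2<->R3 -> R2=(0,0,5,0) R3=(0,0,5,0)
Op 4: inc R2 by 4 -> R2=(0,0,9,0) value=9
Op 5: inc R3 by 4 -> R3=(0,0,5,4) value=9
Op 6: inc R0 by 1 -> R0=(1,0,0,0) value=1
Op 7: merge R2<->R3 -> R2=(0,0,9,4) R3=(0,0,9,4)
Op 8: merge R0<->R3 -> R0=(1,0,9,4) R3=(1,0,9,4)
Op 9: inc R1 by 3 -> R1=(0,3,0,0) value=3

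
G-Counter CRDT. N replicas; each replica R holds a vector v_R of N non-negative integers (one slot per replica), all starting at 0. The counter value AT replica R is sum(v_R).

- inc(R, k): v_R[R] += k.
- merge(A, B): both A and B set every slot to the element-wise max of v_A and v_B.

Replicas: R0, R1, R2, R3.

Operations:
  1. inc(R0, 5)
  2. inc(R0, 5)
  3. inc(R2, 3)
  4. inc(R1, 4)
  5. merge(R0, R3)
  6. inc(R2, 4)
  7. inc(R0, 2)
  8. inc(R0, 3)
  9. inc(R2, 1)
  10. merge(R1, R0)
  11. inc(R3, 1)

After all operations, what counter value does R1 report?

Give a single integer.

Answer: 19

Derivation:
Op 1: inc R0 by 5 -> R0=(5,0,0,0) value=5
Op 2: inc R0 by 5 -> R0=(10,0,0,0) value=10
Op 3: inc R2 by 3 -> R2=(0,0,3,0) value=3
Op 4: inc R1 by 4 -> R1=(0,4,0,0) value=4
Op 5: merge R0<->R3 -> R0=(10,0,0,0) R3=(10,0,0,0)
Op 6: inc R2 by 4 -> R2=(0,0,7,0) value=7
Op 7: inc R0 by 2 -> R0=(12,0,0,0) value=12
Op 8: inc R0 by 3 -> R0=(15,0,0,0) value=15
Op 9: inc R2 by 1 -> R2=(0,0,8,0) value=8
Op 10: merge R1<->R0 -> R1=(15,4,0,0) R0=(15,4,0,0)
Op 11: inc R3 by 1 -> R3=(10,0,0,1) value=11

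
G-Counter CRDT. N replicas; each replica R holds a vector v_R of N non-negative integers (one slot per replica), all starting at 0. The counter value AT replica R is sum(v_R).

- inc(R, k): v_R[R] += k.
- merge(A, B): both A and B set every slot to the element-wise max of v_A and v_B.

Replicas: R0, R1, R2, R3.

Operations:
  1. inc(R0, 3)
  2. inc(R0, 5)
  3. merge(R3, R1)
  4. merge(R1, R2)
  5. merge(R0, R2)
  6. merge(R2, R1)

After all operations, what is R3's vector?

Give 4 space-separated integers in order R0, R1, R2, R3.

Op 1: inc R0 by 3 -> R0=(3,0,0,0) value=3
Op 2: inc R0 by 5 -> R0=(8,0,0,0) value=8
Op 3: merge R3<->R1 -> R3=(0,0,0,0) R1=(0,0,0,0)
Op 4: merge R1<->R2 -> R1=(0,0,0,0) R2=(0,0,0,0)
Op 5: merge R0<->R2 -> R0=(8,0,0,0) R2=(8,0,0,0)
Op 6: merge R2<->R1 -> R2=(8,0,0,0) R1=(8,0,0,0)

Answer: 0 0 0 0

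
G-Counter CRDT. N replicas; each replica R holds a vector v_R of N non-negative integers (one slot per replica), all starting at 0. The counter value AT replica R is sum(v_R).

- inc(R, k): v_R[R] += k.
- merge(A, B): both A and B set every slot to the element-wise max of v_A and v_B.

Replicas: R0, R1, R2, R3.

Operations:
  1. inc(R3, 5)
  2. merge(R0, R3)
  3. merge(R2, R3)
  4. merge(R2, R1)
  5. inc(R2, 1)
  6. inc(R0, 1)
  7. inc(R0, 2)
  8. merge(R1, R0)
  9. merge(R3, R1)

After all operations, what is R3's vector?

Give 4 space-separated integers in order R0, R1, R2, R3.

Answer: 3 0 0 5

Derivation:
Op 1: inc R3 by 5 -> R3=(0,0,0,5) value=5
Op 2: merge R0<->R3 -> R0=(0,0,0,5) R3=(0,0,0,5)
Op 3: merge R2<->R3 -> R2=(0,0,0,5) R3=(0,0,0,5)
Op 4: merge R2<->R1 -> R2=(0,0,0,5) R1=(0,0,0,5)
Op 5: inc R2 by 1 -> R2=(0,0,1,5) value=6
Op 6: inc R0 by 1 -> R0=(1,0,0,5) value=6
Op 7: inc R0 by 2 -> R0=(3,0,0,5) value=8
Op 8: merge R1<->R0 -> R1=(3,0,0,5) R0=(3,0,0,5)
Op 9: merge R3<->R1 -> R3=(3,0,0,5) R1=(3,0,0,5)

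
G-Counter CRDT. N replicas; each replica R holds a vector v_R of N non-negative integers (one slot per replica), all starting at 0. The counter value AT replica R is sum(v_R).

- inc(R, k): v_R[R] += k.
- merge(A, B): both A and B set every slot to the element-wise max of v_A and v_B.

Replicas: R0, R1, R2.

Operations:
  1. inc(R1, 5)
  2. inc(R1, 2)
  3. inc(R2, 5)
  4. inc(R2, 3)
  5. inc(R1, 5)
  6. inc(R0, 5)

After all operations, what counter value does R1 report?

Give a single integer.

Answer: 12

Derivation:
Op 1: inc R1 by 5 -> R1=(0,5,0) value=5
Op 2: inc R1 by 2 -> R1=(0,7,0) value=7
Op 3: inc R2 by 5 -> R2=(0,0,5) value=5
Op 4: inc R2 by 3 -> R2=(0,0,8) value=8
Op 5: inc R1 by 5 -> R1=(0,12,0) value=12
Op 6: inc R0 by 5 -> R0=(5,0,0) value=5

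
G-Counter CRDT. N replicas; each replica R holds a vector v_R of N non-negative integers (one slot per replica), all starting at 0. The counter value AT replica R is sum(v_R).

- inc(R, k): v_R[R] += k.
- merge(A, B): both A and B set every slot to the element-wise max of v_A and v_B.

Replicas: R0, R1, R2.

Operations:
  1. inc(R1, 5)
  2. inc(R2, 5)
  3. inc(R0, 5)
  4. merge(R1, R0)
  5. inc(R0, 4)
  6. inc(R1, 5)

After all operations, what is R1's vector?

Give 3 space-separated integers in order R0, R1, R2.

Op 1: inc R1 by 5 -> R1=(0,5,0) value=5
Op 2: inc R2 by 5 -> R2=(0,0,5) value=5
Op 3: inc R0 by 5 -> R0=(5,0,0) value=5
Op 4: merge R1<->R0 -> R1=(5,5,0) R0=(5,5,0)
Op 5: inc R0 by 4 -> R0=(9,5,0) value=14
Op 6: inc R1 by 5 -> R1=(5,10,0) value=15

Answer: 5 10 0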